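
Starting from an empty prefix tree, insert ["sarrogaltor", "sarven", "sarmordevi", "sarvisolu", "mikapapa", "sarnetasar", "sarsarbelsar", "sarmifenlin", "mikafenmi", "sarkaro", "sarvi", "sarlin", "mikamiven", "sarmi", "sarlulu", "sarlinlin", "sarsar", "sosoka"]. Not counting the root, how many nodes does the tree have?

85

Trace insertions, counting only characters that open a new branch:
  "sarrogaltor" → 11 new (s, a, r, r, o, g, a, l, t, o, r)
  "sarven" → prefix "sar" already present; 3 new (v, e, n)
  "sarmordevi" → prefix "sar" already present; 7 new (m, o, r, d, e, v, i)
  "sarvisolu" → prefix "sarv" already present; 5 new (i, s, o, l, u)
  "mikapapa" → 8 new (m, i, k, a, p, a, p, a)
  "sarnetasar" → prefix "sar" already present; 7 new (n, e, t, a, s, a, r)
  "sarsarbelsar" → prefix "sar" already present; 9 new (s, a, r, b, e, l, s, a, r)
  "sarmifenlin" → prefix "sarm" already present; 7 new (i, f, e, n, l, i, n)
  "mikafenmi" → prefix "mika" already present; 5 new (f, e, n, m, i)
  "sarkaro" → prefix "sar" already present; 4 new (k, a, r, o)
  "sarvi" → prefix "sarvi" already present; 0 new (none)
  "sarlin" → prefix "sar" already present; 3 new (l, i, n)
  "mikamiven" → prefix "mika" already present; 5 new (m, i, v, e, n)
  "sarmi" → prefix "sarmi" already present; 0 new (none)
  "sarlulu" → prefix "sarl" already present; 3 new (u, l, u)
  "sarlinlin" → prefix "sarlin" already present; 3 new (l, i, n)
  "sarsar" → prefix "sarsar" already present; 0 new (none)
  "sosoka" → prefix "s" already present; 5 new (o, s, o, k, a)
Total nodes = 11 + 3 + 7 + 5 + 8 + 7 + 9 + 7 + 5 + 4 + 0 + 3 + 5 + 0 + 3 + 3 + 0 + 5 = 85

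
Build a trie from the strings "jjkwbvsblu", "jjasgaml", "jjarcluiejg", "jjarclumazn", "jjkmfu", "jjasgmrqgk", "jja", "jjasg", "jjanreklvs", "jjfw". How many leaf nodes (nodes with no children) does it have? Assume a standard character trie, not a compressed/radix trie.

A leaf is a node with no children — equivalently, the end of a word that is not a proper prefix of any other stored word.
Those words: "jjanreklvs", "jjarcluiejg", "jjarclumazn", "jjasgaml", "jjasgmrqgk", "jjfw", "jjkmfu", "jjkwbvsblu"
Leaf count: 8

8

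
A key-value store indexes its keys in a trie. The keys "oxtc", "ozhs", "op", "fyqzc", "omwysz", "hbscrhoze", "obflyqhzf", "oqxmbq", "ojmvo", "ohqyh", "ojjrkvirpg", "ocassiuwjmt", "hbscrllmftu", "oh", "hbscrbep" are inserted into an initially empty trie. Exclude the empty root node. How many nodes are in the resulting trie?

75

Trace insertions, counting only characters that open a new branch:
  "oxtc" → 4 new (o, x, t, c)
  "ozhs" → prefix "o" already present; 3 new (z, h, s)
  "op" → prefix "o" already present; 1 new (p)
  "fyqzc" → 5 new (f, y, q, z, c)
  "omwysz" → prefix "o" already present; 5 new (m, w, y, s, z)
  "hbscrhoze" → 9 new (h, b, s, c, r, h, o, z, e)
  "obflyqhzf" → prefix "o" already present; 8 new (b, f, l, y, q, h, z, f)
  "oqxmbq" → prefix "o" already present; 5 new (q, x, m, b, q)
  "ojmvo" → prefix "o" already present; 4 new (j, m, v, o)
  "ohqyh" → prefix "o" already present; 4 new (h, q, y, h)
  "ojjrkvirpg" → prefix "oj" already present; 8 new (j, r, k, v, i, r, p, g)
  "ocassiuwjmt" → prefix "o" already present; 10 new (c, a, s, s, i, u, w, j, m, t)
  "hbscrllmftu" → prefix "hbscr" already present; 6 new (l, l, m, f, t, u)
  "oh" → prefix "oh" already present; 0 new (none)
  "hbscrbep" → prefix "hbscr" already present; 3 new (b, e, p)
Total nodes = 4 + 3 + 1 + 5 + 5 + 9 + 8 + 5 + 4 + 4 + 8 + 10 + 6 + 0 + 3 = 75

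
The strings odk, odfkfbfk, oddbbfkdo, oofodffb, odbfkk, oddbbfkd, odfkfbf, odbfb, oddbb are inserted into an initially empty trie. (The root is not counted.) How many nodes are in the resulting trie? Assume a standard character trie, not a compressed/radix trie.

For each word, the new-node count is its length minus the longest prefix already in the trie:
  "odk" → 3 new (o, d, k)
  "odfkfbfk" → prefix "od" already present; 6 new (f, k, f, b, f, k)
  "oddbbfkdo" → prefix "od" already present; 7 new (d, b, b, f, k, d, o)
  "oofodffb" → prefix "o" already present; 7 new (o, f, o, d, f, f, b)
  "odbfkk" → prefix "od" already present; 4 new (b, f, k, k)
  "oddbbfkd" → prefix "oddbbfkd" already present; 0 new (none)
  "odfkfbf" → prefix "odfkfbf" already present; 0 new (none)
  "odbfb" → prefix "odbf" already present; 1 new (b)
  "oddbb" → prefix "oddbb" already present; 0 new (none)
Total nodes = 3 + 6 + 7 + 7 + 4 + 0 + 0 + 1 + 0 = 28

28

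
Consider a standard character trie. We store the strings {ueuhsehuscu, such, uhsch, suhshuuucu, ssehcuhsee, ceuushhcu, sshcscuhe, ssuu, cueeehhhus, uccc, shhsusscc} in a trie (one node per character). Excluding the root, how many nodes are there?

Count nodes per top-level branch (shared prefixes stored once):
  'c'-branch (ceuushhcu, cueeehhhus): 18 nodes
  's'-branch (shhsusscc, ssehcuhsee, sshcscuhe, ssuu, such, suhshuuucu): 38 nodes
  'u'-branch (uccc, ueuhsehuscu, uhsch): 18 nodes
Sum: 74

74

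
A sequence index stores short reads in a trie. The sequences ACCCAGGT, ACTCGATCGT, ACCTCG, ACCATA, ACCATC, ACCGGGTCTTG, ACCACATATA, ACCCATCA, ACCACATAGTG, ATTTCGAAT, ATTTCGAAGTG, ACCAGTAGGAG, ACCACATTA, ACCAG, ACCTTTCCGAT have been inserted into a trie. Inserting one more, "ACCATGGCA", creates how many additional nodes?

The longest prefix of "ACCATGGCA" already in the trie is "ACCAT" (length 5).
Each of the 4 remaining characters creates one node.

4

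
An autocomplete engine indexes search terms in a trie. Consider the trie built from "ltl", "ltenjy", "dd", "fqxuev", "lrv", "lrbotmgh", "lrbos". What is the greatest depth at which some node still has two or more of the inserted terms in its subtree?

4

Look for the deepest trie node that still has at least two words in its subtree.
e.g. "lrbos" and "lrbotmgh" share the prefix "lrbo" of length 4; no pair shares a longer one.
Longest shared-prefix length: 4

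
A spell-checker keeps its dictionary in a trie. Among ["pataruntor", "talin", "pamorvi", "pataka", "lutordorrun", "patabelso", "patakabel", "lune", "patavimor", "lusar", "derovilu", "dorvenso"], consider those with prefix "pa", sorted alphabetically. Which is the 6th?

patavimor

Filter for "pa…" and sort: "pamorvi", "patabelso", "pataka", "patakabel", "pataruntor", "patavimor"
Position 6: patavimor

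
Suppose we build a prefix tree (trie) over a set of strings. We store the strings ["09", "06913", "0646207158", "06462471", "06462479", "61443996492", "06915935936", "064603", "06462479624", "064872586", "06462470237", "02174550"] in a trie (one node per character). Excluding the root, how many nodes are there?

Trace insertions, counting only characters that open a new branch:
  "09" → 2 new (0, 9)
  "06913" → prefix "0" already present; 4 new (6, 9, 1, 3)
  "0646207158" → prefix "06" already present; 8 new (4, 6, 2, 0, 7, 1, 5, 8)
  "06462471" → prefix "06462" already present; 3 new (4, 7, 1)
  "06462479" → prefix "0646247" already present; 1 new (9)
  "61443996492" → 11 new (6, 1, 4, 4, 3, 9, 9, 6, 4, 9, 2)
  "06915935936" → prefix "0691" already present; 7 new (5, 9, 3, 5, 9, 3, 6)
  "064603" → prefix "0646" already present; 2 new (0, 3)
  "06462479624" → prefix "06462479" already present; 3 new (6, 2, 4)
  "064872586" → prefix "064" already present; 6 new (8, 7, 2, 5, 8, 6)
  "06462470237" → prefix "0646247" already present; 4 new (0, 2, 3, 7)
  "02174550" → prefix "0" already present; 7 new (2, 1, 7, 4, 5, 5, 0)
Total nodes = 2 + 4 + 8 + 3 + 1 + 11 + 7 + 2 + 3 + 6 + 4 + 7 = 58

58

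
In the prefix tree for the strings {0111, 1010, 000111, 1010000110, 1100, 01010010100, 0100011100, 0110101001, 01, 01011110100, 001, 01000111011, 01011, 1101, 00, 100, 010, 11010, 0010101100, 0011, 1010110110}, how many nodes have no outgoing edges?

A leaf is a node with no children — equivalently, the end of a word that is not a proper prefix of any other stored word.
Those words: "000111", "0010101100", "0011", "0100011100", "01000111011", "01010010100", "01011110100", "0110101001", "0111", "100", "1010000110", "1010110110", "1100", "11010"
Leaf count: 14

14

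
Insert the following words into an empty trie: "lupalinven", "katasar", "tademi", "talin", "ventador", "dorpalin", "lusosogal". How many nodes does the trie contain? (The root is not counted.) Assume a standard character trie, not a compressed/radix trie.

49

Insert word by word; a character creates a node only if that edge doesn't already exist:
  "lupalinven" → 10 new (l, u, p, a, l, i, n, v, e, n)
  "katasar" → 7 new (k, a, t, a, s, a, r)
  "tademi" → 6 new (t, a, d, e, m, i)
  "talin" → prefix "ta" already present; 3 new (l, i, n)
  "ventador" → 8 new (v, e, n, t, a, d, o, r)
  "dorpalin" → 8 new (d, o, r, p, a, l, i, n)
  "lusosogal" → prefix "lu" already present; 7 new (s, o, s, o, g, a, l)
Total nodes = 10 + 7 + 6 + 3 + 8 + 8 + 7 = 49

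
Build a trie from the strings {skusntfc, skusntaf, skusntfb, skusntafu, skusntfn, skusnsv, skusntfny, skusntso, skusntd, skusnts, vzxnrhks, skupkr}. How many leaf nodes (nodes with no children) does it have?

A leaf is a node with no children — equivalently, the end of a word that is not a proper prefix of any other stored word.
Those words: "skupkr", "skusnsv", "skusntafu", "skusntd", "skusntfb", "skusntfc", "skusntfny", "skusntso", "vzxnrhks"
Leaf count: 9

9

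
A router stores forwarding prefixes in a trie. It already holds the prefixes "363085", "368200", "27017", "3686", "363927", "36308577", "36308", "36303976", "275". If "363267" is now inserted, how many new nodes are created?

3

Walking "363267" from the root, the first 3 characters ("363") follow existing edges; "2" is the first miss.
New nodes needed: |"363267"| − 3 = 6 − 3 = 3.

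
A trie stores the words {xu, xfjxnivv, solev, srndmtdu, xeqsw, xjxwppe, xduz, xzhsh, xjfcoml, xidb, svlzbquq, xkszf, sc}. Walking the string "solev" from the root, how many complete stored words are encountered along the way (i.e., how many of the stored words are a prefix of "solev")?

Walk "solev" from the root; an end-of-word marker is hit whenever a stored word is a prefix of "solev".
Prefixes of the query that are stored words: "solev"
Count: 1

1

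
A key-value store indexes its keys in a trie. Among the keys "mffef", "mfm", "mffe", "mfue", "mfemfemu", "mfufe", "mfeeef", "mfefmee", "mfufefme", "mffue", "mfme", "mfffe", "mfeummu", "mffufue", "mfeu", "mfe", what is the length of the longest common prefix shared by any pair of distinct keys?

Look for the deepest trie node that still has at least two words in its subtree.
"mfufe" and "mfufefme" agree on "mfufe" (5 characters) before diverging; nothing deeper is shared.
Longest shared-prefix length: 5

5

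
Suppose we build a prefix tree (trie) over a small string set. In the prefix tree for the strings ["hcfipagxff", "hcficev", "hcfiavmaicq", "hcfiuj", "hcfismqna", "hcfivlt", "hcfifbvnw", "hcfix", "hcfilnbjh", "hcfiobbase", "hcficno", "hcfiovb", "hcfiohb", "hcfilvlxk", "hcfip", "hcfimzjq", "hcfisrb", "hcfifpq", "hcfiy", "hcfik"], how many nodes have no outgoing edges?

Leaves are exactly the stored words that no other stored word extends.
Those words: "hcfiavmaicq", "hcficev", "hcficno", "hcfifbvnw", "hcfifpq", "hcfik", "hcfilnbjh", "hcfilvlxk", "hcfimzjq", "hcfiobbase", "hcfiohb", "hcfiovb", "hcfipagxff", "hcfismqna", "hcfisrb", "hcfiuj", "hcfivlt", "hcfix", "hcfiy"
Leaf count: 19

19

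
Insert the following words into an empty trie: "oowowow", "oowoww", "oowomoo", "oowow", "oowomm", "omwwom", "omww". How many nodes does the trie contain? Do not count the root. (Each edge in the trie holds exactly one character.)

Trie structure (* marks end of a word):
(root)
└─ o
   ├─ m
   │  └─ w
   │     └─ w *
   │        └─ o
   │           └─ m *
   └─ o
      └─ w
         └─ o
            ├─ m
            │  ├─ m *
            │  └─ o
            │     └─ o *
            └─ w *
               ├─ o
               │  └─ w *
               └─ w *
Counting every labelled node above: 17.

17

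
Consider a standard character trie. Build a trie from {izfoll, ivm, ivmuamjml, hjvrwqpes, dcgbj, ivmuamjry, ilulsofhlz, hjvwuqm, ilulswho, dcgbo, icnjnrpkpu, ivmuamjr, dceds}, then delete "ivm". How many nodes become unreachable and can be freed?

A node on "ivm"'s path can go only if nothing else ends at it or branches off below it.
Every node on "ivm" is still needed (e.g. by "ivmuamjml"), so nothing is freed.
Nodes removed: 0

0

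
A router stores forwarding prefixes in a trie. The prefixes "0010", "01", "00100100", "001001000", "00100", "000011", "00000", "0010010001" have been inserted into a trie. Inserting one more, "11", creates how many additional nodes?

2

"11" shares no prefix with any stored word, so all 2 characters open new nodes.
2 − 0 = 2 new nodes.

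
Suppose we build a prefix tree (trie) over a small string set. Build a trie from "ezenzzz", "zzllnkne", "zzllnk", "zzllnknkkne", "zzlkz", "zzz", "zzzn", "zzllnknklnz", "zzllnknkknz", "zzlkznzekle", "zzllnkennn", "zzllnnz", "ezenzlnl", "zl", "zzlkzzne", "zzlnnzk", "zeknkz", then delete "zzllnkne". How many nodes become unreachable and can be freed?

1

After clearing the end-marker at "zzllnkne", prune upward until reaching a node still needed by another word.
The suffix "e" (1 node) is used only by "zzllnkne"; the node for "zzllnkn" still has the child "k", so pruning stops there.
Nodes removed: 1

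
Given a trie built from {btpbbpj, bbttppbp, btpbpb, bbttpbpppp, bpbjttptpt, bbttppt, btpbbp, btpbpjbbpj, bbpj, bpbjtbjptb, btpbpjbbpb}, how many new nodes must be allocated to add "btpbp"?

Every character of "btpbp" already lies on an existing path (it is a prefix of some stored word).
No new nodes are needed: 0.

0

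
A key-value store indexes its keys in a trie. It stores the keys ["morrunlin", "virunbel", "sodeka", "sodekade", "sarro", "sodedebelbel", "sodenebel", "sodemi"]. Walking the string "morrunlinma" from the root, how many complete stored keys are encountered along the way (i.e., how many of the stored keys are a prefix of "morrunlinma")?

Check each prefix of "morrunlinma" against the stored set — each match is an end-marker on the path.
Prefixes of the query that are stored words: "morrunlin"
Count: 1

1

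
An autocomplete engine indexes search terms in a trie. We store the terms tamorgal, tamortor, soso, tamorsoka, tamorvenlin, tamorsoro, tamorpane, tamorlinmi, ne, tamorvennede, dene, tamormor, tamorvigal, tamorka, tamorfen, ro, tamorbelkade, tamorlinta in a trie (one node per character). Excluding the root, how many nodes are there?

Trace insertions, counting only characters that open a new branch:
  "tamorgal" → 8 new (t, a, m, o, r, g, a, l)
  "tamortor" → prefix "tamor" already present; 3 new (t, o, r)
  "soso" → 4 new (s, o, s, o)
  "tamorsoka" → prefix "tamor" already present; 4 new (s, o, k, a)
  "tamorvenlin" → prefix "tamor" already present; 6 new (v, e, n, l, i, n)
  "tamorsoro" → prefix "tamorso" already present; 2 new (r, o)
  "tamorpane" → prefix "tamor" already present; 4 new (p, a, n, e)
  "tamorlinmi" → prefix "tamor" already present; 5 new (l, i, n, m, i)
  "ne" → 2 new (n, e)
  "tamorvennede" → prefix "tamorven" already present; 4 new (n, e, d, e)
  "dene" → 4 new (d, e, n, e)
  "tamormor" → prefix "tamor" already present; 3 new (m, o, r)
  "tamorvigal" → prefix "tamorv" already present; 4 new (i, g, a, l)
  "tamorka" → prefix "tamor" already present; 2 new (k, a)
  "tamorfen" → prefix "tamor" already present; 3 new (f, e, n)
  "ro" → 2 new (r, o)
  "tamorbelkade" → prefix "tamor" already present; 7 new (b, e, l, k, a, d, e)
  "tamorlinta" → prefix "tamorlin" already present; 2 new (t, a)
Total nodes = 8 + 3 + 4 + 4 + 6 + 2 + 4 + 5 + 2 + 4 + 4 + 3 + 4 + 2 + 3 + 2 + 7 + 2 = 69

69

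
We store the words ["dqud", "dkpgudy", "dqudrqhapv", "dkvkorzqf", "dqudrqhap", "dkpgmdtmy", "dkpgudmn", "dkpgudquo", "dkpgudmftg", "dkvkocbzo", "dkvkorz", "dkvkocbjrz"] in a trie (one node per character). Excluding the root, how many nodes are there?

43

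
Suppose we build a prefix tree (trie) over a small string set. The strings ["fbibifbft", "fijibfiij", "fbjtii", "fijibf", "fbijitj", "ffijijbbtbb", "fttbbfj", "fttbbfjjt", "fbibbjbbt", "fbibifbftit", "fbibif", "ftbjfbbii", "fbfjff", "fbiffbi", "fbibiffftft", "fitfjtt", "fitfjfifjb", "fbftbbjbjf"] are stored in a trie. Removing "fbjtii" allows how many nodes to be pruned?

Walk "fbjtii" from the leaf back toward the root, removing each node that no remaining word uses.
The suffix "jtii" (4 nodes) is used only by "fbjtii"; the node for "fb" still has the child "i", so pruning stops there.
Nodes removed: 4

4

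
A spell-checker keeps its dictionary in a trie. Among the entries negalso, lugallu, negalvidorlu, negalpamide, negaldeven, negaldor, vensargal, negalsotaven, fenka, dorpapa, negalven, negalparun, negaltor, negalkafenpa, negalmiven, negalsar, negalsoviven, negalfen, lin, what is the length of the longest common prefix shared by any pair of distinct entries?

7

Equivalently: take the maximum, over all pairs, of their longest common prefix length.
e.g. "negalpamide" and "negalparun" share the prefix "negalpa" of length 7; no pair shares a longer one.
Longest shared-prefix length: 7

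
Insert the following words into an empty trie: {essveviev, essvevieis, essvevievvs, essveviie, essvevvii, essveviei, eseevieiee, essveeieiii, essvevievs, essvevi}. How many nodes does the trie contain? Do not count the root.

33

Count nodes per top-level branch (shared prefixes stored once):
  'e'-branch (eseevieiee, essveeieiii, essvevi, essveviei, essvevieis, essveviev, essvevievs, essvevievvs, essveviie, essvevvii): 33 nodes
Sum: 33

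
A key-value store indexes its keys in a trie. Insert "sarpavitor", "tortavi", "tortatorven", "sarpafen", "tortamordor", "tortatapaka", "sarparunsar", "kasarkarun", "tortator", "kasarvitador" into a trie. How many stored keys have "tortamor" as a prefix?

Filter for entries beginning with "tortamor":
Matches: "tortamordor"
Count: 1

1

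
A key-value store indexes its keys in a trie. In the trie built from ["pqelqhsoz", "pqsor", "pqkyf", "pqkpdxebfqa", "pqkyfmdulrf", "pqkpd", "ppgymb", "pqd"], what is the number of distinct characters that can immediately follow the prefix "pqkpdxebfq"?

1

Follow the path "pqkpdxebfq" to its node, then look at its outgoing edges.
Distinct next characters after "pqkpdxebfq": a.
That node has 1 child edge.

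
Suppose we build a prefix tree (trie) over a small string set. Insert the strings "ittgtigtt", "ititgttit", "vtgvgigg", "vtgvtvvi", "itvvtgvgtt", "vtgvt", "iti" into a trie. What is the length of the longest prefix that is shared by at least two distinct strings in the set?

Look for the deepest trie node that still has at least two words in its subtree.
"vtgvt" and "vtgvtvvi" agree on "vtgvt" (5 characters) before diverging; nothing deeper is shared.
Longest shared-prefix length: 5

5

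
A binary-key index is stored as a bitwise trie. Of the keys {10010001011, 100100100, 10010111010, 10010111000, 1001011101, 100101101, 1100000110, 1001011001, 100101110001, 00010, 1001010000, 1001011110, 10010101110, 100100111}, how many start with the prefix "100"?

Traverse to the node for "100", then collect every word in that subtree.
Matches: "10010001011", "100100100", "100100111", "1001010000", "10010101110", "1001011001", "100101101", "10010111000", "100101110001", "1001011101", "10010111010", "1001011110"
Count: 12

12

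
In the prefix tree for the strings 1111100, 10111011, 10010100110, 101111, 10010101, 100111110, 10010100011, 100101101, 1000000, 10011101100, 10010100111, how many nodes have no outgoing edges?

11

A leaf is a node with no children — equivalently, the end of a word that is not a proper prefix of any other stored word.
Those words: "1000000", "10010100011", "10010100110", "10010100111", "10010101", "100101101", "10011101100", "100111110", "10111011", "101111", "1111100"
Leaf count: 11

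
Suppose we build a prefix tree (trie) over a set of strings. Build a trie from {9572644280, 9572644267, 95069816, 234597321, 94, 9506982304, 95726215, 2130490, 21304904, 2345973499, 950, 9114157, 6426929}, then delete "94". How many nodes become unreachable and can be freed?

A node on "94"'s path can go only if nothing else ends at it or branches off below it.
The suffix "4" (1 node) is used only by "94"; the node for "9" still has the child "5", so pruning stops there.
Nodes removed: 1

1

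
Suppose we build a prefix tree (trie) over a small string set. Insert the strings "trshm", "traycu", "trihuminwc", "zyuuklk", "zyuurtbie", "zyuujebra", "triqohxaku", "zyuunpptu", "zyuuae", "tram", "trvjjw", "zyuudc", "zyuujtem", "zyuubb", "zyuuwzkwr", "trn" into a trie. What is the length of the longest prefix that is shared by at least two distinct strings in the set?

The deepest shared node is where two words last agree before diverging.
"zyuujebra" and "zyuujtem" agree on "zyuuj" (5 characters) before diverging; nothing deeper is shared.
Longest shared-prefix length: 5

5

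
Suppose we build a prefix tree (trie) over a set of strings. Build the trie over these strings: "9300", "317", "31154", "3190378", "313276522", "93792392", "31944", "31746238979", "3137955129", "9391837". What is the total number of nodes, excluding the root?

Insert word by word; a character creates a node only if that edge doesn't already exist:
  "9300" → 4 new (9, 3, 0, 0)
  "317" → 3 new (3, 1, 7)
  "31154" → prefix "31" already present; 3 new (1, 5, 4)
  "3190378" → prefix "31" already present; 5 new (9, 0, 3, 7, 8)
  "313276522" → prefix "31" already present; 7 new (3, 2, 7, 6, 5, 2, 2)
  "93792392" → prefix "93" already present; 6 new (7, 9, 2, 3, 9, 2)
  "31944" → prefix "319" already present; 2 new (4, 4)
  "31746238979" → prefix "317" already present; 8 new (4, 6, 2, 3, 8, 9, 7, 9)
  "3137955129" → prefix "313" already present; 7 new (7, 9, 5, 5, 1, 2, 9)
  "9391837" → prefix "93" already present; 5 new (9, 1, 8, 3, 7)
Total nodes = 4 + 3 + 3 + 5 + 7 + 6 + 2 + 8 + 7 + 5 = 50

50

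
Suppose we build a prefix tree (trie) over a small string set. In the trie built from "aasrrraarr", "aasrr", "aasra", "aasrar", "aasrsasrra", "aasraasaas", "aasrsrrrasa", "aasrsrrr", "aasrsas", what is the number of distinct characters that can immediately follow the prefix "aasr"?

3

Follow the path "aasr" to its node, then look at its outgoing edges.
Characters that immediately follow "aasr" among the stored strings: {a, r, s}.
That node has 3 child edges.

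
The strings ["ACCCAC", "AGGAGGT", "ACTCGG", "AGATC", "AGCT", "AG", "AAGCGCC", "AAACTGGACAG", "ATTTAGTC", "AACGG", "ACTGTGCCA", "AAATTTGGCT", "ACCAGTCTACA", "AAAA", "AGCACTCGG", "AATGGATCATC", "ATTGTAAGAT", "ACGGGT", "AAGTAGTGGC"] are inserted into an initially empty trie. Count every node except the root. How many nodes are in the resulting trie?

Count nodes per top-level branch (shared prefixes stored once):
  'A'-branch (AAAA, AAACTGGACAG, AAATTTGGCT, AACGG, AAGCGCC, AAGTAGTGGC, AATGGATCATC, ACCAGTCTACA, ACCCAC, ACGGGT, ACTCGG, ACTGTGCCA, AG, AGATC, AGCACTCGG, AGCT, AGGAGGT, ATTGTAAGAT, ATTTAGTC): 101 nodes
Sum: 101

101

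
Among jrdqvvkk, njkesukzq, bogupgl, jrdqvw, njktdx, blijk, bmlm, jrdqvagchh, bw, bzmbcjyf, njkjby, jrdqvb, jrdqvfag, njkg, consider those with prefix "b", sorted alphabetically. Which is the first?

blijk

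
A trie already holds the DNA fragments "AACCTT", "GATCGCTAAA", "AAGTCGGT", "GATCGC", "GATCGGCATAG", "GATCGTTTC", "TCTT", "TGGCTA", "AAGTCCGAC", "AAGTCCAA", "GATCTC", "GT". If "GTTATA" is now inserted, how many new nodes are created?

4

Walking "GTTATA" from the root, the first 2 characters ("GT") follow existing edges; "T" is the first miss.
So 6 − 2 = 4 new nodes.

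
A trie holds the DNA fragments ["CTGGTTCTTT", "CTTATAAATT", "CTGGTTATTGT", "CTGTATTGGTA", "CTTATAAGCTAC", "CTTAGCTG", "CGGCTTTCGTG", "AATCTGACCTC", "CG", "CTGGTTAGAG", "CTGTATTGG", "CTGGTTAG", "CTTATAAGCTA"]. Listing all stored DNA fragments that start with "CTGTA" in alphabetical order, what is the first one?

Filter for "CTGTA…" and sort: "CTGTATTGG", "CTGTATTGGTA"
Position 1: CTGTATTGG

CTGTATTGG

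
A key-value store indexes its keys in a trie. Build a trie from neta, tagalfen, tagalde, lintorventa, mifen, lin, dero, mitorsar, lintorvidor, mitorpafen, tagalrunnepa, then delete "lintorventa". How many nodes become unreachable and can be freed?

Walk "lintorventa" from the leaf back toward the root, removing each node that no remaining word uses.
The suffix "enta" (4 nodes) is used only by "lintorventa"; the node for "lintorv" still has the child "i", so pruning stops there.
Nodes removed: 4

4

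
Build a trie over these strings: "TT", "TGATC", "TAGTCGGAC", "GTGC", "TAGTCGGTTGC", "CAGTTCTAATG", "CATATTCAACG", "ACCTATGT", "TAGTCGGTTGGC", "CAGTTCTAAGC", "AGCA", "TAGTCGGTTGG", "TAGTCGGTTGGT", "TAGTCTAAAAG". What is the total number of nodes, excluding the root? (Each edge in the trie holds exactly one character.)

Insert word by word; a character creates a node only if that edge doesn't already exist:
  "TT" → 2 new (T, T)
  "TGATC" → prefix "T" already present; 4 new (G, A, T, C)
  "TAGTCGGAC" → prefix "T" already present; 8 new (A, G, T, C, G, G, A, C)
  "GTGC" → 4 new (G, T, G, C)
  "TAGTCGGTTGC" → prefix "TAGTCGG" already present; 4 new (T, T, G, C)
  "CAGTTCTAATG" → 11 new (C, A, G, T, T, C, T, A, A, T, G)
  "CATATTCAACG" → prefix "CA" already present; 9 new (T, A, T, T, C, A, A, C, G)
  "ACCTATGT" → 8 new (A, C, C, T, A, T, G, T)
  "TAGTCGGTTGGC" → prefix "TAGTCGGTTG" already present; 2 new (G, C)
  "CAGTTCTAAGC" → prefix "CAGTTCTAA" already present; 2 new (G, C)
  "AGCA" → prefix "A" already present; 3 new (G, C, A)
  "TAGTCGGTTGG" → prefix "TAGTCGGTTGG" already present; 0 new (none)
  "TAGTCGGTTGGT" → prefix "TAGTCGGTTGG" already present; 1 new (T)
  "TAGTCTAAAAG" → prefix "TAGTC" already present; 6 new (T, A, A, A, A, G)
Total nodes = 2 + 4 + 8 + 4 + 4 + 11 + 9 + 8 + 2 + 2 + 3 + 0 + 1 + 6 = 64

64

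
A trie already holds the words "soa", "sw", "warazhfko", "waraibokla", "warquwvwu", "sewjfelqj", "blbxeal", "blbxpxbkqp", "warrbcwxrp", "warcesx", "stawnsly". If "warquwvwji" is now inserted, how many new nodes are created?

2

The longest prefix of "warquwvwji" already in the trie is "warquwvw" (length 8).
Each of the 2 remaining characters creates one node.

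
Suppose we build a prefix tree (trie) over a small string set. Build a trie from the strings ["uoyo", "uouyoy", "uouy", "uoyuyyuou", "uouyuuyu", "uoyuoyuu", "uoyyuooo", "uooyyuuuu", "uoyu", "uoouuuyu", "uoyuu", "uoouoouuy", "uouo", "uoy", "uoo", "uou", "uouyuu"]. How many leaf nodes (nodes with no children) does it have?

A leaf is a node with no children — equivalently, the end of a word that is not a proper prefix of any other stored word.
Those words: "uoouoouuy", "uoouuuyu", "uooyyuuuu", "uouo", "uouyoy", "uouyuuyu", "uoyo", "uoyuoyuu", "uoyuu", "uoyuyyuou", "uoyyuooo"
Leaf count: 11

11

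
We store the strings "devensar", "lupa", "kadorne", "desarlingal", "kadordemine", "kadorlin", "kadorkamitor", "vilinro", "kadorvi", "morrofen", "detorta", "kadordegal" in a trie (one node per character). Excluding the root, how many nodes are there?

Trace insertions, counting only characters that open a new branch:
  "devensar" → 8 new (d, e, v, e, n, s, a, r)
  "lupa" → 4 new (l, u, p, a)
  "kadorne" → 7 new (k, a, d, o, r, n, e)
  "desarlingal" → prefix "de" already present; 9 new (s, a, r, l, i, n, g, a, l)
  "kadordemine" → prefix "kador" already present; 6 new (d, e, m, i, n, e)
  "kadorlin" → prefix "kador" already present; 3 new (l, i, n)
  "kadorkamitor" → prefix "kador" already present; 7 new (k, a, m, i, t, o, r)
  "vilinro" → 7 new (v, i, l, i, n, r, o)
  "kadorvi" → prefix "kador" already present; 2 new (v, i)
  "morrofen" → 8 new (m, o, r, r, o, f, e, n)
  "detorta" → prefix "de" already present; 5 new (t, o, r, t, a)
  "kadordegal" → prefix "kadorde" already present; 3 new (g, a, l)
Total nodes = 8 + 4 + 7 + 9 + 6 + 3 + 7 + 7 + 2 + 8 + 5 + 3 = 69

69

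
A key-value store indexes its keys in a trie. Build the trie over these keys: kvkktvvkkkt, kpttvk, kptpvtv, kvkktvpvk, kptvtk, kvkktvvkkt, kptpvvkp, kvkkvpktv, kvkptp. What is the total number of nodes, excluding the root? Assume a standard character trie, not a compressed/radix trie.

Count nodes per top-level branch (shared prefixes stored once):
  'k'-branch (kptpvtv, kptpvvkp, kpttvk, kptvtk, kvkktvpvk, kvkktvvkkkt, kvkktvvkkt, kvkkvpktv, kvkptp): 38 nodes
Sum: 38

38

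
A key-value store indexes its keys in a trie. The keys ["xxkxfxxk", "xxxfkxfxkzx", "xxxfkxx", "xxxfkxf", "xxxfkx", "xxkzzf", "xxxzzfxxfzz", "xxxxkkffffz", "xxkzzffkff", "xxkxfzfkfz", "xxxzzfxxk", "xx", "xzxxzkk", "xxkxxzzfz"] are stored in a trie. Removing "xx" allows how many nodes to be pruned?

0

Walk "xx" from the leaf back toward the root, removing each node that no remaining word uses.
Every node on "xx" is still needed (e.g. by "xxkxfxxk"), so nothing is freed.
Nodes removed: 0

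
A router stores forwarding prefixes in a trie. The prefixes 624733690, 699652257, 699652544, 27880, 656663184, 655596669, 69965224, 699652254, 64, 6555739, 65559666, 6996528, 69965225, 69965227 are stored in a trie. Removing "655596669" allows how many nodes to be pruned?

1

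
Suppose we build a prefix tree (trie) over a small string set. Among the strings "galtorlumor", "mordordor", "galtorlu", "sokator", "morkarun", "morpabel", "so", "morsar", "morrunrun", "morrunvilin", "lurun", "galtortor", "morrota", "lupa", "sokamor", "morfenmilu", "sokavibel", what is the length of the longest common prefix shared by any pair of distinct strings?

8

Look for the deepest trie node that still has at least two words in its subtree.
e.g. "galtorlu" and "galtorlumor" share the prefix "galtorlu" of length 8; no pair shares a longer one.
Longest shared-prefix length: 8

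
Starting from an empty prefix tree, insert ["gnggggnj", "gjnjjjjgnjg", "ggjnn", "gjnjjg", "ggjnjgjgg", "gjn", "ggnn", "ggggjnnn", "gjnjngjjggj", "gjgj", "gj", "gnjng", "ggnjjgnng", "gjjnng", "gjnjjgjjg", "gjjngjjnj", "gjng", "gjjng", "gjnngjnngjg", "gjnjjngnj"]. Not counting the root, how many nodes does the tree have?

Insert word by word; a character creates a node only if that edge doesn't already exist:
  "gnggggnj" → 8 new (g, n, g, g, g, g, n, j)
  "gjnjjjjgnjg" → prefix "g" already present; 10 new (j, n, j, j, j, j, g, n, j, g)
  "ggjnn" → prefix "g" already present; 4 new (g, j, n, n)
  "gjnjjg" → prefix "gjnjj" already present; 1 new (g)
  "ggjnjgjgg" → prefix "ggjn" already present; 5 new (j, g, j, g, g)
  "gjn" → prefix "gjn" already present; 0 new (none)
  "ggnn" → prefix "gg" already present; 2 new (n, n)
  "ggggjnnn" → prefix "gg" already present; 6 new (g, g, j, n, n, n)
  "gjnjngjjggj" → prefix "gjnj" already present; 7 new (n, g, j, j, g, g, j)
  "gjgj" → prefix "gj" already present; 2 new (g, j)
  "gj" → prefix "gj" already present; 0 new (none)
  "gnjng" → prefix "gn" already present; 3 new (j, n, g)
  "ggnjjgnng" → prefix "ggn" already present; 6 new (j, j, g, n, n, g)
  "gjjnng" → prefix "gj" already present; 4 new (j, n, n, g)
  "gjnjjgjjg" → prefix "gjnjjg" already present; 3 new (j, j, g)
  "gjjngjjnj" → prefix "gjjn" already present; 5 new (g, j, j, n, j)
  "gjng" → prefix "gjn" already present; 1 new (g)
  "gjjng" → prefix "gjjng" already present; 0 new (none)
  "gjnngjnngjg" → prefix "gjn" already present; 8 new (n, g, j, n, n, g, j, g)
  "gjnjjngnj" → prefix "gjnjj" already present; 4 new (n, g, n, j)
Total nodes = 8 + 10 + 4 + 1 + 5 + 0 + 2 + 6 + 7 + 2 + 0 + 3 + 6 + 4 + 3 + 5 + 1 + 0 + 8 + 4 = 79

79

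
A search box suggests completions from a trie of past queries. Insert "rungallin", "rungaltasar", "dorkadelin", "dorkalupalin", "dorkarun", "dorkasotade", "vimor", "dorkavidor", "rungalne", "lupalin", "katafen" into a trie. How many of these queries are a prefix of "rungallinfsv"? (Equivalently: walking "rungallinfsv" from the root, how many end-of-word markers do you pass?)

Check each prefix of "rungallinfsv" against the stored set — each match is an end-marker on the path.
Prefixes of the query that are stored words: "rungallin"
Count: 1

1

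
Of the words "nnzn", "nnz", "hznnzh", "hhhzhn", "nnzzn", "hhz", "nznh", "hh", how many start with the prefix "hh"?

Filter for entries beginning with "hh":
Matches: "hh", "hhhzhn", "hhz"
Count: 3

3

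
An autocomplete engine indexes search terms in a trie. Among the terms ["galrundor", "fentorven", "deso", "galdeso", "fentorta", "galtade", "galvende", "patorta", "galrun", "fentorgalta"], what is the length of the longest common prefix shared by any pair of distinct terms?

6

Equivalently: take the maximum, over all pairs, of their longest common prefix length.
"fentorgalta" and "fentorta" agree on "fentor" (6 characters) before diverging; nothing deeper is shared.
Longest shared-prefix length: 6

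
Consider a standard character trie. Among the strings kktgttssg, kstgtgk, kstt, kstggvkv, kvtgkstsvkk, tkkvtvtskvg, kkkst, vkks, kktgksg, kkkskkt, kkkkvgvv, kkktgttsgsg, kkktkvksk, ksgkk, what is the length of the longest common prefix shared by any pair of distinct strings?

4

The deepest shared node is where two words last agree before diverging.
e.g. "kkkskkt" and "kkkst" share the prefix "kkks" of length 4; no pair shares a longer one.
Longest shared-prefix length: 4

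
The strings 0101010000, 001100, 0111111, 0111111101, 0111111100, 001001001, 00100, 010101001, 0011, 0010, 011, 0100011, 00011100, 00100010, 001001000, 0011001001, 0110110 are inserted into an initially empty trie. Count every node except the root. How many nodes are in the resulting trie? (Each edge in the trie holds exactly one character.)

Count nodes per top-level branch (shared prefixes stored once):
  '0'-branch (00011100, 0010, 00100, 00100010, 001001000, 001001001, 0011, 001100, 0011001001, 0100011, 0101010000, 010101001, 011, 0110110, 0111111, 0111111100, 0111111101): 53 nodes
Sum: 53

53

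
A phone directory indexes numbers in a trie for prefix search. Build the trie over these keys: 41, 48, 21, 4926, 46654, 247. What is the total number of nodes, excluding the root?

14

Trace insertions, counting only characters that open a new branch:
  "41" → 2 new (4, 1)
  "48" → prefix "4" already present; 1 new (8)
  "21" → 2 new (2, 1)
  "4926" → prefix "4" already present; 3 new (9, 2, 6)
  "46654" → prefix "4" already present; 4 new (6, 6, 5, 4)
  "247" → prefix "2" already present; 2 new (4, 7)
Total nodes = 2 + 1 + 2 + 3 + 4 + 2 = 14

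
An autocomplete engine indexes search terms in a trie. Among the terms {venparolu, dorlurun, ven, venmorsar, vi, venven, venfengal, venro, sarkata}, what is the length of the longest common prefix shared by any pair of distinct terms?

Equivalently: take the maximum, over all pairs, of their longest common prefix length.
"ven" and "venfengal" agree on "ven" (3 characters) before diverging; nothing deeper is shared.
Longest shared-prefix length: 3

3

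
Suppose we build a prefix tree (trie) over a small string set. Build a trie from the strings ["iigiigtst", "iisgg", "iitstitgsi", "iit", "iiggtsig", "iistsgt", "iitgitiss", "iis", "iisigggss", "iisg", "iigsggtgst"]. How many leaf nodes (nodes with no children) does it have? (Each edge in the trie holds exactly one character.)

8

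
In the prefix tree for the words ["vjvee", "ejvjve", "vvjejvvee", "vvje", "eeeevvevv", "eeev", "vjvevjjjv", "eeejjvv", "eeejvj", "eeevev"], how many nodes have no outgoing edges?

8

A leaf is a node with no children — equivalently, the end of a word that is not a proper prefix of any other stored word.
Those words: "eeeevvevv", "eeejjvv", "eeejvj", "eeevev", "ejvjve", "vjvee", "vjvevjjjv", "vvjejvvee"
Leaf count: 8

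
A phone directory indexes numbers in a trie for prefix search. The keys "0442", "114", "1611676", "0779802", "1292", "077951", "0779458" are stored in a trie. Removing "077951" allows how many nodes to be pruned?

A node on "077951"'s path can go only if nothing else ends at it or branches off below it.
The suffix "51" (2 nodes) is used only by "077951"; the node for "0779" still has the child "8", so pruning stops there.
Nodes removed: 2

2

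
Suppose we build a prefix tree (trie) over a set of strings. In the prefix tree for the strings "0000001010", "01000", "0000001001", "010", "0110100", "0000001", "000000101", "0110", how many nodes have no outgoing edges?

4

A leaf is a node with no children — equivalently, the end of a word that is not a proper prefix of any other stored word.
Those words: "0000001001", "0000001010", "01000", "0110100"
Leaf count: 4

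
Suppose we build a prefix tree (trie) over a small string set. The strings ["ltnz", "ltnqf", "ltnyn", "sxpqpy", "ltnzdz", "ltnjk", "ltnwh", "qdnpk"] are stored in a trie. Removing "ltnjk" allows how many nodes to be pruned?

2

A node on "ltnjk"'s path can go only if nothing else ends at it or branches off below it.
The suffix "jk" (2 nodes) is used only by "ltnjk"; the node for "ltn" still has the child "z", so pruning stops there.
Nodes removed: 2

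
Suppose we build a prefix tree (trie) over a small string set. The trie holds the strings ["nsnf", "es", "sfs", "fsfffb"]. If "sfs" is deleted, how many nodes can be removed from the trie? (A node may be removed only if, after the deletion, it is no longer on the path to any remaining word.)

Walk "sfs" from the leaf back toward the root, removing each node that no remaining word uses.
No other word shares any prefix with "sfs", so all 3 of its nodes go.
Nodes removed: 3

3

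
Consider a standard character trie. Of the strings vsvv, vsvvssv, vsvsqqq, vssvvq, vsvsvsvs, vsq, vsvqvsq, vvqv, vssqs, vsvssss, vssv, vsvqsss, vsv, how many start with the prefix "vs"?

Filter for entries beginning with "vs":
Words under "vs": vsq, vssqs, vssv, vssvvq, vsv, vsvqsss, vsvqvsq, vsvsqqq, vsvssss, vsvsvsvs, vsvv, vsvvssv
Count: 12

12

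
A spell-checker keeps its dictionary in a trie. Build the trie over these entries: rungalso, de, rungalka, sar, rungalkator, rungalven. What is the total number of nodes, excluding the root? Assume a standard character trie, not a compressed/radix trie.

21

Trace insertions, counting only characters that open a new branch:
  "rungalso" → 8 new (r, u, n, g, a, l, s, o)
  "de" → 2 new (d, e)
  "rungalka" → prefix "rungal" already present; 2 new (k, a)
  "sar" → 3 new (s, a, r)
  "rungalkator" → prefix "rungalka" already present; 3 new (t, o, r)
  "rungalven" → prefix "rungal" already present; 3 new (v, e, n)
Total nodes = 8 + 2 + 2 + 3 + 3 + 3 = 21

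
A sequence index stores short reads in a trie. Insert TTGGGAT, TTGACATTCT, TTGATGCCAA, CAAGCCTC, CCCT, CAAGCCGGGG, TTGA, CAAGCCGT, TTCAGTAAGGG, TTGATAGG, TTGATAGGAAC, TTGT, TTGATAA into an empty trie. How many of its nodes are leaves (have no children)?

11

A leaf is a node with no children — equivalently, the end of a word that is not a proper prefix of any other stored word.
Those words: "CAAGCCGGGG", "CAAGCCGT", "CAAGCCTC", "CCCT", "TTCAGTAAGGG", "TTGACATTCT", "TTGATAA", "TTGATAGGAAC", "TTGATGCCAA", "TTGGGAT", "TTGT"
Leaf count: 11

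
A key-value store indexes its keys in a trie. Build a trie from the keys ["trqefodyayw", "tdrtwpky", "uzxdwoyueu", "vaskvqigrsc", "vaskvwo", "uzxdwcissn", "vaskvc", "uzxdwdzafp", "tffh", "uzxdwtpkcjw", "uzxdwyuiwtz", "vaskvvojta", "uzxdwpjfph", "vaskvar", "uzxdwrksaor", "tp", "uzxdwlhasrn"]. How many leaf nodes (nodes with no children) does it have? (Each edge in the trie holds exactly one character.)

17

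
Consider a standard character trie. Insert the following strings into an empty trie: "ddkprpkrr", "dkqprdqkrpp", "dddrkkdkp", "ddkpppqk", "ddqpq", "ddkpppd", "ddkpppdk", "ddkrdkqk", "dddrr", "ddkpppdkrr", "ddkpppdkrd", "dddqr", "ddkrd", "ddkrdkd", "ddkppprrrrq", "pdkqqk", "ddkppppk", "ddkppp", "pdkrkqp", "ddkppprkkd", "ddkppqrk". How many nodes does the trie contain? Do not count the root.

70

For each word, the new-node count is its length minus the longest prefix already in the trie:
  "ddkprpkrr" → 9 new (d, d, k, p, r, p, k, r, r)
  "dkqprdqkrpp" → prefix "d" already present; 10 new (k, q, p, r, d, q, k, r, p, p)
  "dddrkkdkp" → prefix "dd" already present; 7 new (d, r, k, k, d, k, p)
  "ddkpppqk" → prefix "ddkp" already present; 4 new (p, p, q, k)
  "ddqpq" → prefix "dd" already present; 3 new (q, p, q)
  "ddkpppd" → prefix "ddkppp" already present; 1 new (d)
  "ddkpppdk" → prefix "ddkpppd" already present; 1 new (k)
  "ddkrdkqk" → prefix "ddk" already present; 5 new (r, d, k, q, k)
  "dddrr" → prefix "dddr" already present; 1 new (r)
  "ddkpppdkrr" → prefix "ddkpppdk" already present; 2 new (r, r)
  "ddkpppdkrd" → prefix "ddkpppdkr" already present; 1 new (d)
  "dddqr" → prefix "ddd" already present; 2 new (q, r)
  "ddkrd" → prefix "ddkrd" already present; 0 new (none)
  "ddkrdkd" → prefix "ddkrdk" already present; 1 new (d)
  "ddkppprrrrq" → prefix "ddkppp" already present; 5 new (r, r, r, r, q)
  "pdkqqk" → 6 new (p, d, k, q, q, k)
  "ddkppppk" → prefix "ddkppp" already present; 2 new (p, k)
  "ddkppp" → prefix "ddkppp" already present; 0 new (none)
  "pdkrkqp" → prefix "pdk" already present; 4 new (r, k, q, p)
  "ddkppprkkd" → prefix "ddkpppr" already present; 3 new (k, k, d)
  "ddkppqrk" → prefix "ddkpp" already present; 3 new (q, r, k)
Total nodes = 9 + 10 + 7 + 4 + 3 + 1 + 1 + 5 + 1 + 2 + 1 + 2 + 0 + 1 + 5 + 6 + 2 + 0 + 4 + 3 + 3 = 70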